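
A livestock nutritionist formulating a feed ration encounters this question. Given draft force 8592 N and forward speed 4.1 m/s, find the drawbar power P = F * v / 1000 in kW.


P = F * v / 1000
  = 8592 * 4.1 / 1000
  = 35227.20 / 1000
  = 35.23 kW


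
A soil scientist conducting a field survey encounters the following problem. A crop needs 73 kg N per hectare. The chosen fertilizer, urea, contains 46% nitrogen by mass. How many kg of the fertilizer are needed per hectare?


Rate = N_required / (N_content / 100)
     = 73 / (46 / 100)
     = 73 / 0.46
     = 158.70 kg/ha


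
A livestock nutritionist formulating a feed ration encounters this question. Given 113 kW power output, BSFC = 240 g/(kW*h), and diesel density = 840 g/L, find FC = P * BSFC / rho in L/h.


FC = P * BSFC / rho_fuel
   = 113 * 240 / 840
   = 27120 / 840
   = 32.29 L/h


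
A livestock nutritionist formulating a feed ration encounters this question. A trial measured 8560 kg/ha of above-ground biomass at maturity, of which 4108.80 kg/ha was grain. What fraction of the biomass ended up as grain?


HI = grain_yield / biomass
   = 4108.80 / 8560
   = 0.48


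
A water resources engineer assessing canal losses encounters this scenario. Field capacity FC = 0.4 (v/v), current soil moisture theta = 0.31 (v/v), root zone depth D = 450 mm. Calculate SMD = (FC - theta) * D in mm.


SMD = (FC - theta) * D
    = (0.4 - 0.31) * 450
    = 0.090 * 450
    = 40.50 mm


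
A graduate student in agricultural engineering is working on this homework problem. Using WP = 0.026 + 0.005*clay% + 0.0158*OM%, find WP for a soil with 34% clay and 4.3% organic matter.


WP = 0.026 + 0.005*34 + 0.0158*4.3
   = 0.026 + 0.1700 + 0.0679
   = 0.2639


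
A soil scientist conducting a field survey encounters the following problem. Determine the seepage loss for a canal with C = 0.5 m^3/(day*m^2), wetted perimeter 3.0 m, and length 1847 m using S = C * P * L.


S = C * P * L
  = 0.5 * 3.0 * 1847
  = 2770.50 m^3/day


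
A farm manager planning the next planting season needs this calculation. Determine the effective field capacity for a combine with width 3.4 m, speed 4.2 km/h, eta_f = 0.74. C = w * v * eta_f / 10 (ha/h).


C = w * v * eta_f / 10
  = 3.4 * 4.2 * 0.74 / 10
  = 10.57 / 10
  = 1.06 ha/h


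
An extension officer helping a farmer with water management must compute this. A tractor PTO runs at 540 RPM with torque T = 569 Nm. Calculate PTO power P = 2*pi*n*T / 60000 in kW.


P = 2*pi*n*T / 60000
  = 2*pi * 540 * 569 / 60000
  = 1930571.52 / 60000
  = 32.18 kW


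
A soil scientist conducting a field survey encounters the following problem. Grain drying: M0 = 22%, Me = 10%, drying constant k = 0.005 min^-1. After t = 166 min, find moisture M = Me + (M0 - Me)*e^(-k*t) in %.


M = Me + (M0 - Me) * e^(-k*t)
  = 10 + (22 - 10) * e^(-0.005*166)
  = 10 + 12 * e^(-0.830)
  = 10 + 12 * 0.43605
  = 10 + 5.2326
  = 15.23%


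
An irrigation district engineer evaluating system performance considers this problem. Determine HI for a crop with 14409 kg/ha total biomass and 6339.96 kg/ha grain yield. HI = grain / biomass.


HI = grain_yield / biomass
   = 6339.96 / 14409
   = 0.44


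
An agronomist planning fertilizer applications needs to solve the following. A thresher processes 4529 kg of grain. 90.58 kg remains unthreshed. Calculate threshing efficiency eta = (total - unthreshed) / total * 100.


eta = (total - unthreshed) / total * 100
    = (4529 - 90.58) / 4529 * 100
    = 4438.42 / 4529 * 100
    = 98%


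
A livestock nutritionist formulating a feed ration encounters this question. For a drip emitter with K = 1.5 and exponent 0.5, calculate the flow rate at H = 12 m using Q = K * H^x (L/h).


Q = K * H^x
  = 1.5 * 12^0.5
  = 1.5 * 3.4641
  = 5.20 L/h


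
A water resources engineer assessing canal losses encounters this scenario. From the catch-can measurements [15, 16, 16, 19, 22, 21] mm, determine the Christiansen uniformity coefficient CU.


xbar = 109 / 6 = 18.167
sum|xi - xbar| = 15
CU = 100 * (1 - 15 / (6 * 18.167))
   = 100 * (1 - 0.1376)
   = 86.24%


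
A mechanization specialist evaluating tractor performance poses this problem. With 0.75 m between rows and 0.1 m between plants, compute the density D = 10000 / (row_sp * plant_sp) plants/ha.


D = 10000 / (row_sp * plant_sp)
  = 10000 / (0.75 * 0.1)
  = 10000 / 0.0750
  = 133333.33 plants/ha


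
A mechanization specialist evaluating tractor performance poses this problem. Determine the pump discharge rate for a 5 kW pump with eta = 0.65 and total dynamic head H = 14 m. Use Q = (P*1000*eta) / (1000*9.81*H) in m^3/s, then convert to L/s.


Q = (P * 1000 * eta) / (rho * g * H)
  = (5 * 1000 * 0.65) / (1000 * 9.81 * 14)
  = 3250 / 137340
  = 0.02366 m^3/s = 23.66 L/s


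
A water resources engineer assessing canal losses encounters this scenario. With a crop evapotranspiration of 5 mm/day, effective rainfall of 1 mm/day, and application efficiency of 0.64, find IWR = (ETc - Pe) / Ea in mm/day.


IWR = (ETc - Pe) / Ea
    = (5 - 1) / 0.64
    = 4 / 0.64
    = 6.25 mm/day


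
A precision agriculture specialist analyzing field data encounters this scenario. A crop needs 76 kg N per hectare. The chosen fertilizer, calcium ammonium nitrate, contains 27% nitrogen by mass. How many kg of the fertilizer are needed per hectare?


Rate = N_required / (N_content / 100)
     = 76 / (27 / 100)
     = 76 / 0.27
     = 281.48 kg/ha


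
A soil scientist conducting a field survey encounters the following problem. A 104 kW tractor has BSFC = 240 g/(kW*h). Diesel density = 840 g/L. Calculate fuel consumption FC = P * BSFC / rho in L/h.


FC = P * BSFC / rho_fuel
   = 104 * 240 / 840
   = 24960 / 840
   = 29.71 L/h


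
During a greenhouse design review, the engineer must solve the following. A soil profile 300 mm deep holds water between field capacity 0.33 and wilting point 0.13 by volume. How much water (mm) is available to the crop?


AW = (FC - WP) * D
   = (0.33 - 0.13) * 300
   = 0.20 * 300
   = 60 mm


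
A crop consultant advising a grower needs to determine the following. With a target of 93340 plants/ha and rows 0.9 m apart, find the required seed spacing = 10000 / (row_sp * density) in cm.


spacing = 10000 / (row_sp * density)
        = 10000 / (0.9 * 93340)
        = 10000 / 84006
        = 0.11904 m = 11.90 cm


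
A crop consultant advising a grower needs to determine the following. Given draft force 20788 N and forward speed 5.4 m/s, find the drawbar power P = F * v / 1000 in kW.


P = F * v / 1000
  = 20788 * 5.4 / 1000
  = 112255.20 / 1000
  = 112.26 kW


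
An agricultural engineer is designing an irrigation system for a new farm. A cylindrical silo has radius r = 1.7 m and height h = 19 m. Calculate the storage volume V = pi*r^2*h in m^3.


V = pi * r^2 * h
  = pi * 1.7^2 * 19
  = pi * 2.89 * 19
  = 172.50 m^3


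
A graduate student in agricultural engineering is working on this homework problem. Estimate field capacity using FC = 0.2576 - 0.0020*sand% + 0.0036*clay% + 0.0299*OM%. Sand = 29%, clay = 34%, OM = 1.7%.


FC = 0.2576 - 0.0020*29 + 0.0036*34 + 0.0299*1.7
   = 0.2576 - 0.0580 + 0.1224 + 0.0508
   = 0.3728


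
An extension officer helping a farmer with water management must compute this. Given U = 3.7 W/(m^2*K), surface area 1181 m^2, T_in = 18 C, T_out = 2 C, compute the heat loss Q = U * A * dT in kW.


dT = 18 - (2) = 16 K
Q = U * A * dT
  = 3.7 * 1181 * 16
  = 69915.20 W = 69.92 kW


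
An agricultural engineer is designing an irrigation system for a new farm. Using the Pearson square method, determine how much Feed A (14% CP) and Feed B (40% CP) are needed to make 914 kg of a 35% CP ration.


parts_A = CP_b - target = 40 - 35 = 5
parts_B = target - CP_a = 35 - 14 = 21
total_parts = 5 + 21 = 26
Feed A = 914 * 5 / 26 = 175.77 kg
Feed B = 914 * 21 / 26 = 738.23 kg

175.77 kg


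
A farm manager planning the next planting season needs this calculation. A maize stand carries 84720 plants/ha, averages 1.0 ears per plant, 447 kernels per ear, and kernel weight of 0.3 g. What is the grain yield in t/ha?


Y = density * ears * kernels * kw
  = 84720 * 1.0 * 447 * 0.3 g/ha
  = 11360952 g/ha
  = 11360.95 kg/ha = 11.36 t/ha


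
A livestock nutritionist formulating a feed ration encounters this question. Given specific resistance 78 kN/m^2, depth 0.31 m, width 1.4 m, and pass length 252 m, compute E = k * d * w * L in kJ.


E = k * d * w * L
  = 78 * 0.31 * 1.4 * 252
  = 8530.70 kJ


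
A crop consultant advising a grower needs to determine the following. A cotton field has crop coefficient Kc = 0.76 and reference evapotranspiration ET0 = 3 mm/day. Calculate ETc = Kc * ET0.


ETc = Kc * ET0
    = 0.76 * 3
    = 2.28 mm/day


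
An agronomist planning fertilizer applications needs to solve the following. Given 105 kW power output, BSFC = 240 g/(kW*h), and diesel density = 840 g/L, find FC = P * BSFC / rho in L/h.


FC = P * BSFC / rho_fuel
   = 105 * 240 / 840
   = 25200 / 840
   = 30 L/h


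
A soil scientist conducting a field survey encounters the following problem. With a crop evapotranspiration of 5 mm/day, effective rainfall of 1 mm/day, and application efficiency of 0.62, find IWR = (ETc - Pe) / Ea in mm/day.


IWR = (ETc - Pe) / Ea
    = (5 - 1) / 0.62
    = 4 / 0.62
    = 6.45 mm/day


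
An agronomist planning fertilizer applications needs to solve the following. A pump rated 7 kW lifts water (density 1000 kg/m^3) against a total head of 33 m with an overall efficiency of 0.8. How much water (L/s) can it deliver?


Q = (P * 1000 * eta) / (rho * g * H)
  = (7 * 1000 * 0.8) / (1000 * 9.81 * 33)
  = 5600 / 323730
  = 0.01730 m^3/s = 17.30 L/s


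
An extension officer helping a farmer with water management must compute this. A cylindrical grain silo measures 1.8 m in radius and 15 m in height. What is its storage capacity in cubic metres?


V = pi * r^2 * h
  = pi * 1.8^2 * 15
  = pi * 3.24 * 15
  = 152.68 m^3


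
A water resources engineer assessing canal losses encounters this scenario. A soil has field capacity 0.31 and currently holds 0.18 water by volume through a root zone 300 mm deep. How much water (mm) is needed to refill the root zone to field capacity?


SMD = (FC - theta) * D
    = (0.31 - 0.18) * 300
    = 0.130 * 300
    = 39 mm


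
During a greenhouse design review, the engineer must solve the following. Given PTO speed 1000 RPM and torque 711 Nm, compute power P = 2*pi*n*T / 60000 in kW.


P = 2*pi*n*T / 60000
  = 2*pi * 1000 * 711 / 60000
  = 4467344.75 / 60000
  = 74.46 kW


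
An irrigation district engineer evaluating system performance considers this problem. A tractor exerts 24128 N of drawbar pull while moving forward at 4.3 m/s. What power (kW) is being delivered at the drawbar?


P = F * v / 1000
  = 24128 * 4.3 / 1000
  = 103750.40 / 1000
  = 103.75 kW


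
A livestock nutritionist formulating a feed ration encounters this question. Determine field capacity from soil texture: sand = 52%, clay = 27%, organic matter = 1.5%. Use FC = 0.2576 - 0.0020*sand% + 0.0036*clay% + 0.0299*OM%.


FC = 0.2576 - 0.0020*52 + 0.0036*27 + 0.0299*1.5
   = 0.2576 - 0.1040 + 0.0972 + 0.0449
   = 0.2957


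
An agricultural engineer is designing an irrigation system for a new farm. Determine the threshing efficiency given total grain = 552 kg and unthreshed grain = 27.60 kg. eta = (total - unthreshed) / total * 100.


eta = (total - unthreshed) / total * 100
    = (552 - 27.60) / 552 * 100
    = 524.40 / 552 * 100
    = 95%


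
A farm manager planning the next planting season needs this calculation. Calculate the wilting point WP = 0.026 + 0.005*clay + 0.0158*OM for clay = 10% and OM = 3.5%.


WP = 0.026 + 0.005*10 + 0.0158*3.5
   = 0.026 + 0.0500 + 0.0553
   = 0.1313


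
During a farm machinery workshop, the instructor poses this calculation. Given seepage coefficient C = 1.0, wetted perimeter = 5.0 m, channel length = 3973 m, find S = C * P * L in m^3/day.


S = C * P * L
  = 1.0 * 5.0 * 3973
  = 19865 m^3/day


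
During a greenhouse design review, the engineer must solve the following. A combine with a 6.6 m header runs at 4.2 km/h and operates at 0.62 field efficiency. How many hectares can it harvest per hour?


C = w * v * eta_f / 10
  = 6.6 * 4.2 * 0.62 / 10
  = 17.19 / 10
  = 1.72 ha/h


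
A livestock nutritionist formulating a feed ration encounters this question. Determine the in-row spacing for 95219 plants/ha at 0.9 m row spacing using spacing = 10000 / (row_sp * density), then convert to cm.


spacing = 10000 / (row_sp * density)
        = 10000 / (0.9 * 95219)
        = 10000 / 85697.10
        = 0.11669 m = 11.67 cm


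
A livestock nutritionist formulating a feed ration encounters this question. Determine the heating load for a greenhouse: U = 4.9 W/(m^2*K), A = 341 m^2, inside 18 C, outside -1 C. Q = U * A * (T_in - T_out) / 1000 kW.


dT = 18 - (-1) = 19 K
Q = U * A * dT
  = 4.9 * 341 * 19
  = 31747.10 W = 31.75 kW


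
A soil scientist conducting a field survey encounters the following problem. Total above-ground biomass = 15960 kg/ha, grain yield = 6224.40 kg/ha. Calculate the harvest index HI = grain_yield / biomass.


HI = grain_yield / biomass
   = 6224.40 / 15960
   = 0.39


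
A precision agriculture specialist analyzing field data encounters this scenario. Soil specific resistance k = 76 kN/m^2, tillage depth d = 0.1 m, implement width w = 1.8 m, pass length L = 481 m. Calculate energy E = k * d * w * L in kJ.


E = k * d * w * L
  = 76 * 0.1 * 1.8 * 481
  = 6580.08 kJ


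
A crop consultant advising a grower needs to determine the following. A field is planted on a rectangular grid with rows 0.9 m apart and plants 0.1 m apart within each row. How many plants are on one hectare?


D = 10000 / (row_sp * plant_sp)
  = 10000 / (0.9 * 0.1)
  = 10000 / 0.0900
  = 111111.11 plants/ha


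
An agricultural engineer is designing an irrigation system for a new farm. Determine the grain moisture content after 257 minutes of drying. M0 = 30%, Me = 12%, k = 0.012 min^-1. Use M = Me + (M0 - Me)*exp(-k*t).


M = Me + (M0 - Me) * e^(-k*t)
  = 12 + (30 - 12) * e^(-0.012*257)
  = 12 + 18 * e^(-3.084)
  = 12 + 18 * 0.04578
  = 12 + 0.8240
  = 12.82%


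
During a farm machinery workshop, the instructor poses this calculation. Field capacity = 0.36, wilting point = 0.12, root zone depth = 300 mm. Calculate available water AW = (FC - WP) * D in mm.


AW = (FC - WP) * D
   = (0.36 - 0.12) * 300
   = 0.24 * 300
   = 72 mm


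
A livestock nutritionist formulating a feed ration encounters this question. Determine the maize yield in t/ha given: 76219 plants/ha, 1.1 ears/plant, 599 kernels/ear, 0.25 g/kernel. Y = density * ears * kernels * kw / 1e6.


Y = density * ears * kernels * kw
  = 76219 * 1.1 * 599 * 0.25 g/ha
  = 12555174.78 g/ha
  = 12555.17 kg/ha = 12.56 t/ha


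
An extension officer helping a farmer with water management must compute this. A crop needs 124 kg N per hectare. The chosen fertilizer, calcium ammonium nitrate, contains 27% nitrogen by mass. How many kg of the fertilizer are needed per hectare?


Rate = N_required / (N_content / 100)
     = 124 / (27 / 100)
     = 124 / 0.27
     = 459.26 kg/ha


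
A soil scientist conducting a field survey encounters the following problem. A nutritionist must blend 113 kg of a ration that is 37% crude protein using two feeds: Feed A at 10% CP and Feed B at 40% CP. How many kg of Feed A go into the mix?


parts_A = CP_b - target = 40 - 37 = 3
parts_B = target - CP_a = 37 - 10 = 27
total_parts = 3 + 27 = 30
Feed A = 113 * 3 / 30 = 11.30 kg
Feed B = 113 * 27 / 30 = 101.70 kg

11.30 kg


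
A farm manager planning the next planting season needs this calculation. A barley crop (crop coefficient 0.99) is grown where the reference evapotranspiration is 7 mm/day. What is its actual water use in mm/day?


ETc = Kc * ET0
    = 0.99 * 7
    = 6.93 mm/day


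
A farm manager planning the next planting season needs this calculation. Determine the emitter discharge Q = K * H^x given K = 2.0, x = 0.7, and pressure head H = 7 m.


Q = K * H^x
  = 2.0 * 7^0.7
  = 2.0 * 3.9045
  = 7.81 L/h


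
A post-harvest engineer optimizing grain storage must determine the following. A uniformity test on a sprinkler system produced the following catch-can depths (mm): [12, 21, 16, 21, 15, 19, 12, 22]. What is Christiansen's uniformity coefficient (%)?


xbar = 138 / 8 = 17.250
sum|xi - xbar| = 28
CU = 100 * (1 - 28 / (8 * 17.250))
   = 100 * (1 - 0.2029)
   = 79.71%


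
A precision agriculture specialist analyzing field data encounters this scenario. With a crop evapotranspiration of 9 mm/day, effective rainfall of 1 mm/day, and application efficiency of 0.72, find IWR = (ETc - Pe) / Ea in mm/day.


IWR = (ETc - Pe) / Ea
    = (9 - 1) / 0.72
    = 8 / 0.72
    = 11.11 mm/day


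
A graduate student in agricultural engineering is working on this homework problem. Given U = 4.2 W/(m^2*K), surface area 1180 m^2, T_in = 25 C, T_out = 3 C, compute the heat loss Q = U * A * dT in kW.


dT = 25 - (3) = 22 K
Q = U * A * dT
  = 4.2 * 1180 * 22
  = 109032 W = 109.03 kW


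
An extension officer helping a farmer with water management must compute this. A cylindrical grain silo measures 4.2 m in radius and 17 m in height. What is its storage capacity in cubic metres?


V = pi * r^2 * h
  = pi * 4.2^2 * 17
  = pi * 17.64 * 17
  = 942.10 m^3


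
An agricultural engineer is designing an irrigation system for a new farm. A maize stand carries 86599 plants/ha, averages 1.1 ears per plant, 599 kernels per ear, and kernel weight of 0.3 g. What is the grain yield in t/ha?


Y = density * ears * kernels * kw
  = 86599 * 1.1 * 599 * 0.3 g/ha
  = 17118024.33 g/ha
  = 17118.02 kg/ha = 17.12 t/ha


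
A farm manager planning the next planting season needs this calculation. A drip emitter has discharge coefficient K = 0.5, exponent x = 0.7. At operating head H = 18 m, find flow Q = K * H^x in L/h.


Q = K * H^x
  = 0.5 * 18^0.7
  = 0.5 * 7.5629
  = 3.78 L/h


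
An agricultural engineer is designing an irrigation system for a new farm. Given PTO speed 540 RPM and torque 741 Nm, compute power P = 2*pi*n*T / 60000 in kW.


P = 2*pi*n*T / 60000
  = 2*pi * 540 * 741 / 60000
  = 2514153.77 / 60000
  = 41.90 kW


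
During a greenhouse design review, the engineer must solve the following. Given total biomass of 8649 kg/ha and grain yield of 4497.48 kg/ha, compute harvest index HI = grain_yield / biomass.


HI = grain_yield / biomass
   = 4497.48 / 8649
   = 0.52


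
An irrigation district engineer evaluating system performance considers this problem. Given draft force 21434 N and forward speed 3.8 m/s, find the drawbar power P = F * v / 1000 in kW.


P = F * v / 1000
  = 21434 * 3.8 / 1000
  = 81449.20 / 1000
  = 81.45 kW


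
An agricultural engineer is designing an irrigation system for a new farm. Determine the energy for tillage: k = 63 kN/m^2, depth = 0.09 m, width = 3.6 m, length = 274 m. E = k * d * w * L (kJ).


E = k * d * w * L
  = 63 * 0.09 * 3.6 * 274
  = 5592.89 kJ


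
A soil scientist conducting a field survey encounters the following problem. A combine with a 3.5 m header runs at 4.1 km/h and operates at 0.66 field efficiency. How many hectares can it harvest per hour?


C = w * v * eta_f / 10
  = 3.5 * 4.1 * 0.66 / 10
  = 9.47 / 10
  = 0.95 ha/h


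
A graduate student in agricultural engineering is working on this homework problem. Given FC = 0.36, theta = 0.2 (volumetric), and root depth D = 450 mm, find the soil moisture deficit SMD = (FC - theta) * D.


SMD = (FC - theta) * D
    = (0.36 - 0.2) * 450
    = 0.160 * 450
    = 72 mm


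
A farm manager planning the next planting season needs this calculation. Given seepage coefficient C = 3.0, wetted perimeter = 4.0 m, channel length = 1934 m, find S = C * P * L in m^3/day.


S = C * P * L
  = 3.0 * 4.0 * 1934
  = 23208 m^3/day


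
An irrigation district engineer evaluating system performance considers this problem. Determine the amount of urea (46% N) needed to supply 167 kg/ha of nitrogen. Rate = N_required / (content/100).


Rate = N_required / (N_content / 100)
     = 167 / (46 / 100)
     = 167 / 0.46
     = 363.04 kg/ha


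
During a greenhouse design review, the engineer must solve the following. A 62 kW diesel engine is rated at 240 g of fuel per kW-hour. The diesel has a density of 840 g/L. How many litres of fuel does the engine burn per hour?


FC = P * BSFC / rho_fuel
   = 62 * 240 / 840
   = 14880 / 840
   = 17.71 L/h


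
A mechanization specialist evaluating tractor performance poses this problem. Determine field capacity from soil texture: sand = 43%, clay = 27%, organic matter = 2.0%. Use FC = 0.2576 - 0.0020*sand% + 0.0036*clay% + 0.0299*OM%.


FC = 0.2576 - 0.0020*43 + 0.0036*27 + 0.0299*2.0
   = 0.2576 - 0.0860 + 0.0972 + 0.0598
   = 0.3286


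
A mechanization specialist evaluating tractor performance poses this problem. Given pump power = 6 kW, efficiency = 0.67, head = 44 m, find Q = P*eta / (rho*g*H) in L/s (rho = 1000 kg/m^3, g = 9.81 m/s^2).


Q = (P * 1000 * eta) / (rho * g * H)
  = (6 * 1000 * 0.67) / (1000 * 9.81 * 44)
  = 4020 / 431640
  = 0.00931 m^3/s = 9.31 L/s


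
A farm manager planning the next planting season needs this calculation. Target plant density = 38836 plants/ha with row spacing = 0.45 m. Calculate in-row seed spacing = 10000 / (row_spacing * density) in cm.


spacing = 10000 / (row_sp * density)
        = 10000 / (0.45 * 38836)
        = 10000 / 17476.20
        = 0.57221 m = 57.22 cm


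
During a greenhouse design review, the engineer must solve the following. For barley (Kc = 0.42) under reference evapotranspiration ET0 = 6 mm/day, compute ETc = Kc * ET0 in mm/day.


ETc = Kc * ET0
    = 0.42 * 6
    = 2.52 mm/day


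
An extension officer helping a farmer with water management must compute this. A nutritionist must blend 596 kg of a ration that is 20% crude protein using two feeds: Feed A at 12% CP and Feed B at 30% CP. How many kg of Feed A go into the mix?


parts_A = CP_b - target = 30 - 20 = 10
parts_B = target - CP_a = 20 - 12 = 8
total_parts = 10 + 8 = 18
Feed A = 596 * 10 / 18 = 331.11 kg
Feed B = 596 * 8 / 18 = 264.89 kg

331.11 kg


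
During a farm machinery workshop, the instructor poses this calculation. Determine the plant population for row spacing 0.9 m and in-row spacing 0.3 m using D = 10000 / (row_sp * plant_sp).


D = 10000 / (row_sp * plant_sp)
  = 10000 / (0.9 * 0.3)
  = 10000 / 0.2700
  = 37037.04 plants/ha


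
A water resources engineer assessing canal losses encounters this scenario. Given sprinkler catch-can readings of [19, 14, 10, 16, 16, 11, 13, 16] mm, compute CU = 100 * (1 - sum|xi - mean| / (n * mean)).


xbar = 115 / 8 = 14.375
sum|xi - xbar| = 19
CU = 100 * (1 - 19 / (8 * 14.375))
   = 100 * (1 - 0.1652)
   = 83.48%


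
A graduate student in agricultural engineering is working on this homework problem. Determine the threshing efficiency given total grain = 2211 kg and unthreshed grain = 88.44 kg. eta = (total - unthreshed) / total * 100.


eta = (total - unthreshed) / total * 100
    = (2211 - 88.44) / 2211 * 100
    = 2122.56 / 2211 * 100
    = 96%


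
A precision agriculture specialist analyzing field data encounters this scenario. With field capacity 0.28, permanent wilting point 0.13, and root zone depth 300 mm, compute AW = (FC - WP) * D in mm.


AW = (FC - WP) * D
   = (0.28 - 0.13) * 300
   = 0.15 * 300
   = 45 mm


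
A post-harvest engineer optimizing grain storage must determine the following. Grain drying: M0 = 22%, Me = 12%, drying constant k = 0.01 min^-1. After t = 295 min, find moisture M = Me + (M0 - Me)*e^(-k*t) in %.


M = Me + (M0 - Me) * e^(-k*t)
  = 12 + (22 - 12) * e^(-0.01*295)
  = 12 + 10 * e^(-2.950)
  = 12 + 10 * 0.05234
  = 12 + 0.5234
  = 12.52%


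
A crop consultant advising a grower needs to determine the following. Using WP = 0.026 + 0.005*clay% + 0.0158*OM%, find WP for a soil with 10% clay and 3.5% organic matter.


WP = 0.026 + 0.005*10 + 0.0158*3.5
   = 0.026 + 0.0500 + 0.0553
   = 0.1313


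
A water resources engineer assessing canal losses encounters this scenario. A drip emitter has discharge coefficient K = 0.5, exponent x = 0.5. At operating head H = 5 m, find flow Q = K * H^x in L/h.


Q = K * H^x
  = 0.5 * 5^0.5
  = 0.5 * 2.2361
  = 1.12 L/h


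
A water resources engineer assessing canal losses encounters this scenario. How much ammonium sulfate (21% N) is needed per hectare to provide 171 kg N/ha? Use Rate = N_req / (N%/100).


Rate = N_required / (N_content / 100)
     = 171 / (21 / 100)
     = 171 / 0.21
     = 814.29 kg/ha


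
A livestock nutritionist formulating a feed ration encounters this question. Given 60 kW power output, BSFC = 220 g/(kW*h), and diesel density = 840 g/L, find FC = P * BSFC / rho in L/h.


FC = P * BSFC / rho_fuel
   = 60 * 220 / 840
   = 13200 / 840
   = 15.71 L/h


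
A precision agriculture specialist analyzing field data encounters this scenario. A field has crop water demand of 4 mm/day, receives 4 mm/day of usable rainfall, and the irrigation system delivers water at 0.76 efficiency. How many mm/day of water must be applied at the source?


IWR = (ETc - Pe) / Ea
    = (4 - 4) / 0.76
    = 0 / 0.76
    = 0 mm/day


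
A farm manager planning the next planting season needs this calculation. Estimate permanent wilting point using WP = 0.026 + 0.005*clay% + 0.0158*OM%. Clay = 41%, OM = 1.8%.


WP = 0.026 + 0.005*41 + 0.0158*1.8
   = 0.026 + 0.2050 + 0.0284
   = 0.2594


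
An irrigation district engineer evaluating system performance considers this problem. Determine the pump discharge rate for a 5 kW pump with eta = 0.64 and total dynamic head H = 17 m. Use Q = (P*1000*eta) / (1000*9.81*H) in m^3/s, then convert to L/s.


Q = (P * 1000 * eta) / (rho * g * H)
  = (5 * 1000 * 0.64) / (1000 * 9.81 * 17)
  = 3200 / 166770
  = 0.01919 m^3/s = 19.19 L/s


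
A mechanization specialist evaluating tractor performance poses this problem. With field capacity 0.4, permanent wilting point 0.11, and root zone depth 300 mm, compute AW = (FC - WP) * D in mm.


AW = (FC - WP) * D
   = (0.4 - 0.11) * 300
   = 0.29 * 300
   = 87 mm


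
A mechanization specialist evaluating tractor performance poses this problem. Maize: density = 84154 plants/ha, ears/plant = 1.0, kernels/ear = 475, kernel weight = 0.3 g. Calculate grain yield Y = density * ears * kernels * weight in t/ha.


Y = density * ears * kernels * kw
  = 84154 * 1.0 * 475 * 0.3 g/ha
  = 11991945 g/ha
  = 11991.95 kg/ha = 11.99 t/ha


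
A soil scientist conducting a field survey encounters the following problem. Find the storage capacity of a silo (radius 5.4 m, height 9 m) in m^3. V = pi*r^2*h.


V = pi * r^2 * h
  = pi * 5.4^2 * 9
  = pi * 29.16 * 9
  = 824.48 m^3


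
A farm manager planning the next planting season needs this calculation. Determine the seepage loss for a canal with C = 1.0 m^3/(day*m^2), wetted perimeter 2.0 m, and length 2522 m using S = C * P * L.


S = C * P * L
  = 1.0 * 2.0 * 2522
  = 5044 m^3/day


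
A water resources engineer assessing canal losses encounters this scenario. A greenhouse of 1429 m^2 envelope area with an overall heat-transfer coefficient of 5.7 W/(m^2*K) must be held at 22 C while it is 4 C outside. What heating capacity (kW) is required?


dT = 22 - (4) = 18 K
Q = U * A * dT
  = 5.7 * 1429 * 18
  = 146615.40 W = 146.62 kW


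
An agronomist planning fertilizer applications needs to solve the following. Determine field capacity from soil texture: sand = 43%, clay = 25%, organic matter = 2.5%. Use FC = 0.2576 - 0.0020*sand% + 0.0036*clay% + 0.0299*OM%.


FC = 0.2576 - 0.0020*43 + 0.0036*25 + 0.0299*2.5
   = 0.2576 - 0.0860 + 0.0900 + 0.0748
   = 0.3364


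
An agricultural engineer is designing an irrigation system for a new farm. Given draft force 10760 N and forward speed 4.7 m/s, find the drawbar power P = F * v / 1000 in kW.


P = F * v / 1000
  = 10760 * 4.7 / 1000
  = 50572 / 1000
  = 50.57 kW


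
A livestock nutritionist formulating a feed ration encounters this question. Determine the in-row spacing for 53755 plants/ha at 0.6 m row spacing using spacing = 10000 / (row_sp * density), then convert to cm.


spacing = 10000 / (row_sp * density)
        = 10000 / (0.6 * 53755)
        = 10000 / 32253
        = 0.31005 m = 31.00 cm


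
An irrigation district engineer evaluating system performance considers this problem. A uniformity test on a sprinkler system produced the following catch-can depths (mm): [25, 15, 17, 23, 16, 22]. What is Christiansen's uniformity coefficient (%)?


xbar = 118 / 6 = 19.667
sum|xi - xbar| = 22
CU = 100 * (1 - 22 / (6 * 19.667))
   = 100 * (1 - 0.1864)
   = 81.36%


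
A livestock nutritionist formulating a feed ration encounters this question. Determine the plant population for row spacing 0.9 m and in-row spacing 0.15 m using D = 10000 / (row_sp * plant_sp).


D = 10000 / (row_sp * plant_sp)
  = 10000 / (0.9 * 0.15)
  = 10000 / 0.1350
  = 74074.07 plants/ha


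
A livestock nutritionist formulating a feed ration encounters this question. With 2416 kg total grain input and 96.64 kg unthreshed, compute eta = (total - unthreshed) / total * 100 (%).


eta = (total - unthreshed) / total * 100
    = (2416 - 96.64) / 2416 * 100
    = 2319.36 / 2416 * 100
    = 96%


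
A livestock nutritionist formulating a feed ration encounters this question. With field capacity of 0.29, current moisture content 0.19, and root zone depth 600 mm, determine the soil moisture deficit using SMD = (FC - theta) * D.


SMD = (FC - theta) * D
    = (0.29 - 0.19) * 600
    = 0.100 * 600
    = 60 mm


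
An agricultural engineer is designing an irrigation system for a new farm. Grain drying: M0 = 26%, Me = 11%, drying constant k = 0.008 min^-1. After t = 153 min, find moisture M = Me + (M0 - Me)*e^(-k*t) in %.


M = Me + (M0 - Me) * e^(-k*t)
  = 11 + (26 - 11) * e^(-0.008*153)
  = 11 + 15 * e^(-1.224)
  = 11 + 15 * 0.29405
  = 11 + 4.4108
  = 15.41%


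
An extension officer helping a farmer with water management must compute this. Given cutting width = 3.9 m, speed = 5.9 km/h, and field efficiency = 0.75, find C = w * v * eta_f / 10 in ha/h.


C = w * v * eta_f / 10
  = 3.9 * 5.9 * 0.75 / 10
  = 17.26 / 10
  = 1.73 ha/h


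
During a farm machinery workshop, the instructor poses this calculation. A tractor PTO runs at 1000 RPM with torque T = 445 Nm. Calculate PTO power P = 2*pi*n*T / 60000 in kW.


P = 2*pi*n*T / 60000
  = 2*pi * 1000 * 445 / 60000
  = 2796017.46 / 60000
  = 46.60 kW


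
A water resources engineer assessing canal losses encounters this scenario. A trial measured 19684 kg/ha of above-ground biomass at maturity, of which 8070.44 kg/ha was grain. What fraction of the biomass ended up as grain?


HI = grain_yield / biomass
   = 8070.44 / 19684
   = 0.41


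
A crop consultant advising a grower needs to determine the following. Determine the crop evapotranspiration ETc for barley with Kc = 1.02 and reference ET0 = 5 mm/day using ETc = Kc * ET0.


ETc = Kc * ET0
    = 1.02 * 5
    = 5.10 mm/day


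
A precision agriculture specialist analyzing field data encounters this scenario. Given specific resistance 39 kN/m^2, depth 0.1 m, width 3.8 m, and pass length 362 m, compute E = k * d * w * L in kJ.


E = k * d * w * L
  = 39 * 0.1 * 3.8 * 362
  = 5364.84 kJ


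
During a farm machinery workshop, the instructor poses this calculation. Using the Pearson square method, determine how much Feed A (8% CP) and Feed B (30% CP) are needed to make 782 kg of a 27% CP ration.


parts_A = CP_b - target = 30 - 27 = 3
parts_B = target - CP_a = 27 - 8 = 19
total_parts = 3 + 19 = 22
Feed A = 782 * 3 / 22 = 106.64 kg
Feed B = 782 * 19 / 22 = 675.36 kg

106.64 kg


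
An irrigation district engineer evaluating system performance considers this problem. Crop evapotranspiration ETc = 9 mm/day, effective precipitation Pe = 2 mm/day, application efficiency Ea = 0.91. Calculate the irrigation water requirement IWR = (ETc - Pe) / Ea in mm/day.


IWR = (ETc - Pe) / Ea
    = (9 - 2) / 0.91
    = 7 / 0.91
    = 7.69 mm/day


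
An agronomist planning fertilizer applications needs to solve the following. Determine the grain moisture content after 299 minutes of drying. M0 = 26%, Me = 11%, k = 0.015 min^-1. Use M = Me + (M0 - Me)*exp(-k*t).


M = Me + (M0 - Me) * e^(-k*t)
  = 11 + (26 - 11) * e^(-0.015*299)
  = 11 + 15 * e^(-4.485)
  = 11 + 15 * 0.01128
  = 11 + 0.1692
  = 11.17%


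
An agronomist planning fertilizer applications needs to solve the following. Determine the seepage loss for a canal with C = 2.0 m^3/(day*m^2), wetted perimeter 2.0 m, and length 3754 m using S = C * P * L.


S = C * P * L
  = 2.0 * 2.0 * 3754
  = 15016 m^3/day


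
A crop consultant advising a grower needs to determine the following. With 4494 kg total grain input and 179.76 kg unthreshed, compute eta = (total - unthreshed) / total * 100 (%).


eta = (total - unthreshed) / total * 100
    = (4494 - 179.76) / 4494 * 100
    = 4314.24 / 4494 * 100
    = 96%


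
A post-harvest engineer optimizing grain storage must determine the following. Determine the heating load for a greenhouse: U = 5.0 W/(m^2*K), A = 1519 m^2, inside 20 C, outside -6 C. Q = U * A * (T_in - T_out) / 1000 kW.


dT = 20 - (-6) = 26 K
Q = U * A * dT
  = 5.0 * 1519 * 26
  = 197470 W = 197.47 kW


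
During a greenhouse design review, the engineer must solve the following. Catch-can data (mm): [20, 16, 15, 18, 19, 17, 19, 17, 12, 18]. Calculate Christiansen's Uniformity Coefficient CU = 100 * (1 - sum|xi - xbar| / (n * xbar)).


xbar = 171 / 10 = 17.100
sum|xi - xbar| = 17
CU = 100 * (1 - 17 / (10 * 17.100))
   = 100 * (1 - 0.0994)
   = 90.06%


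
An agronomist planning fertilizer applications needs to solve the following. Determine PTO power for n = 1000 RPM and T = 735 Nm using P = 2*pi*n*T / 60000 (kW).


P = 2*pi*n*T / 60000
  = 2*pi * 1000 * 735 / 60000
  = 4618141.20 / 60000
  = 76.97 kW


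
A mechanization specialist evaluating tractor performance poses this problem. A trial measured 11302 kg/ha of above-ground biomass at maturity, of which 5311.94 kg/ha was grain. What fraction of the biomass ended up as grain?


HI = grain_yield / biomass
   = 5311.94 / 11302
   = 0.47


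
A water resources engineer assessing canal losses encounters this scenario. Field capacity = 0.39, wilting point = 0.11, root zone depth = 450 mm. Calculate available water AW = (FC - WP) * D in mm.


AW = (FC - WP) * D
   = (0.39 - 0.11) * 450
   = 0.28 * 450
   = 126 mm


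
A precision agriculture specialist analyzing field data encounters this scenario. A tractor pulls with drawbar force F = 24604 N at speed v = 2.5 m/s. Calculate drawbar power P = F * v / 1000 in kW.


P = F * v / 1000
  = 24604 * 2.5 / 1000
  = 61510 / 1000
  = 61.51 kW


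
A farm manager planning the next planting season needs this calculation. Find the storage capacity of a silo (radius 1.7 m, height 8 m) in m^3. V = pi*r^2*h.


V = pi * r^2 * h
  = pi * 1.7^2 * 8
  = pi * 2.89 * 8
  = 72.63 m^3


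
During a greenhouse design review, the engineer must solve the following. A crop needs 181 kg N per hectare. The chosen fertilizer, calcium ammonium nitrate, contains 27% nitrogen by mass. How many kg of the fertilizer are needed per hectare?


Rate = N_required / (N_content / 100)
     = 181 / (27 / 100)
     = 181 / 0.27
     = 670.37 kg/ha


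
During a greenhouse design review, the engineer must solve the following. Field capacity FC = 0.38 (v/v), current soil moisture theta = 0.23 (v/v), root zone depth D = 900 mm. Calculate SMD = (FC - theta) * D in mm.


SMD = (FC - theta) * D
    = (0.38 - 0.23) * 900
    = 0.150 * 900
    = 135 mm


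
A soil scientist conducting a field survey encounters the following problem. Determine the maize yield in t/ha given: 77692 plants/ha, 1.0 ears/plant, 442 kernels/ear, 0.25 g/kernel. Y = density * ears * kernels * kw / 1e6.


Y = density * ears * kernels * kw
  = 77692 * 1.0 * 442 * 0.25 g/ha
  = 8584966 g/ha
  = 8584.97 kg/ha = 8.58 t/ha


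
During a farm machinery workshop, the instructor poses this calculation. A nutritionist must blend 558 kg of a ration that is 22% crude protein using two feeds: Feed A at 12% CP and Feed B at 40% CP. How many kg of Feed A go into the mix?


parts_A = CP_b - target = 40 - 22 = 18
parts_B = target - CP_a = 22 - 12 = 10
total_parts = 18 + 10 = 28
Feed A = 558 * 18 / 28 = 358.71 kg
Feed B = 558 * 10 / 28 = 199.29 kg

358.71 kg


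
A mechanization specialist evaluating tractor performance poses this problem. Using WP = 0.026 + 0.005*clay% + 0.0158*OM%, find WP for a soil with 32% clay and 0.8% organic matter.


WP = 0.026 + 0.005*32 + 0.0158*0.8
   = 0.026 + 0.1600 + 0.0126
   = 0.1986


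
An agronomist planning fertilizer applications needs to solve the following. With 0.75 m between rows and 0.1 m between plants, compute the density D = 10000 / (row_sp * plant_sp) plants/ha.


D = 10000 / (row_sp * plant_sp)
  = 10000 / (0.75 * 0.1)
  = 10000 / 0.0750
  = 133333.33 plants/ha


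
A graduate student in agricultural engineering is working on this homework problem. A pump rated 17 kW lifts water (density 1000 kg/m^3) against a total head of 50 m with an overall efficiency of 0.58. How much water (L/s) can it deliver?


Q = (P * 1000 * eta) / (rho * g * H)
  = (17 * 1000 * 0.58) / (1000 * 9.81 * 50)
  = 9860 / 490500
  = 0.02010 m^3/s = 20.10 L/s


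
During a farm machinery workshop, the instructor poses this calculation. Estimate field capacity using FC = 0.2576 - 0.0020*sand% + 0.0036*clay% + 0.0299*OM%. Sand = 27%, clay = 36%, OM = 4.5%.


FC = 0.2576 - 0.0020*27 + 0.0036*36 + 0.0299*4.5
   = 0.2576 - 0.0540 + 0.1296 + 0.1346
   = 0.4678


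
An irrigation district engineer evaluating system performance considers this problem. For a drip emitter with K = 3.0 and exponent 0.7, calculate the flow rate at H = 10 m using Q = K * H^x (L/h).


Q = K * H^x
  = 3.0 * 10^0.7
  = 3.0 * 5.0119
  = 15.04 L/h


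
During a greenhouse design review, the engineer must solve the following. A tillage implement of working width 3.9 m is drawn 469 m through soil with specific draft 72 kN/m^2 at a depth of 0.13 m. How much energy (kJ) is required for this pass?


E = k * d * w * L
  = 72 * 0.13 * 3.9 * 469
  = 17120.38 kJ


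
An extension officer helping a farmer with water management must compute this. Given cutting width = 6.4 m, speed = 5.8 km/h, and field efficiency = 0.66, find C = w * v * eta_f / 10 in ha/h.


C = w * v * eta_f / 10
  = 6.4 * 5.8 * 0.66 / 10
  = 24.50 / 10
  = 2.45 ha/h


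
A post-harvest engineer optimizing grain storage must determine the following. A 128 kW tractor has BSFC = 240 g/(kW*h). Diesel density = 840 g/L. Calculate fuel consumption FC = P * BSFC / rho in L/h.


FC = P * BSFC / rho_fuel
   = 128 * 240 / 840
   = 30720 / 840
   = 36.57 L/h


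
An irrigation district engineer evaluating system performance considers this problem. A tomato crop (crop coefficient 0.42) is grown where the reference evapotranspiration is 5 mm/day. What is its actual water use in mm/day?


ETc = Kc * ET0
    = 0.42 * 5
    = 2.10 mm/day


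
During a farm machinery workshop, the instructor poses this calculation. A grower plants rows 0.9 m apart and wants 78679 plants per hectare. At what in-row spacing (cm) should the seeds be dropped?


spacing = 10000 / (row_sp * density)
        = 10000 / (0.9 * 78679)
        = 10000 / 70811.10
        = 0.14122 m = 14.12 cm
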